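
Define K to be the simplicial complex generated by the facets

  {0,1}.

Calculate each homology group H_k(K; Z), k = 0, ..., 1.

H_0 ≅ Z,  H_1 = 0.

Take the total order 0 < 1 on the vertex set. Then K (dimension 1) consists of the simplices:

  0-simplices (2): [0], [1]
  1-simplices (1): [0,1]

Hence C_0 ≅ Z^2, C_1 ≅ Z^1.

The boundary map ∂_1: C_1 → C_0 sends each edge [p,q] (with p < q) to q − p. For instance
  ∂[0,1] = [1] − [0].
The 2×1 boundary matrix has rank 1 and Smith normal form diag(1).

From H_k ≅ ker(∂_k) / im(∂_{k+1}) we obtain:

  H_0: rank C_0 − rank ∂_1 = 2 − 1 = 1, and the invariant factors of ∂_1 are all 1, so H_0 = Z.
  H_1: rank ker ∂_1 − rank ∂_2 = (1 − 1) − 0 = 0, and there is no ∂_2, so H_1 = 0.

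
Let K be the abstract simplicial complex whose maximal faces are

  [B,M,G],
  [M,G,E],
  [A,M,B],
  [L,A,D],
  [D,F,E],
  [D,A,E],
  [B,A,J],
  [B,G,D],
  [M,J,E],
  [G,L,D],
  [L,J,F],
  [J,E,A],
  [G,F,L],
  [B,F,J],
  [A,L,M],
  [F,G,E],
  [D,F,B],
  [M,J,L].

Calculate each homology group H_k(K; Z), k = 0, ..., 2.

H_0 = Z,  H_1 = Z ⊕ Z/2,  H_2 = 0.

Take the total order A < B < D < E < F < G < J < L < M on the vertex set. Then K (dimension 2) consists of the simplices:

  0-simplices (9): A, B, D, E, F, G, J, L, M
  1-simplices (27): AB, AD, AE, AJ, AL, AM, BD, BF, BG, BJ, BM, DE, DF, DG, DL, EF, EG, EJ, EM, FG, FJ, FL, GL, GM, JL, JM, LM
  2-simplices (18): ABJ, ABM, ADE, ADL, AEJ, ALM, BDF, BDG, BFJ, BGM, DEF, DGL, EFG, EGM, EJM, FGL, FJL, JLM

so the chain groups are C_0 ≅ Z^9, C_1 ≅ Z^27, C_2 ≅ Z^18.

The boundary map ∂_1: C_1 → C_0 sends each edge [p,q] (with p < q) to q − p. For instance
  ∂JM = M − J.
As a 9×27 matrix over Z this has rank 8, with invariant factors (1,1,1,1,1,1,1,1).

Boundary ∂_2: C_2 → C_1 acts by ∂[p,q,r] = [q,r] − [p,r] + [p,q]. For instance
  ∂AEJ = EJ − AJ + AE,
  ∂JLM = LM − JM + JL.
The 27×18 boundary matrix has rank 18 and Smith normal form diag(1,1,1,1,1,1,1,1,1,1,1,1,1,1,1,1,1,2).

Computing H_k = (kernel of ∂_k) / (image of ∂_{k+1}):

  H_0: rank C_0 − rank ∂_1 = 9 − 8 = 1, and the invariant factors of ∂_1 are all 1, so H_0 ≅ Z.
  H_1: rank ker ∂_1 − rank ∂_2 = (27 − 8) − 18 = 1, and ∂_2 has invariant factor 2 > 1, so H_1 ≅ Z ⊕ Z/2.
  H_2: rank ker ∂_2 − rank ∂_3 = (18 − 18) − 0 = 0, and there is no ∂_3, so H_2 ≅ 0.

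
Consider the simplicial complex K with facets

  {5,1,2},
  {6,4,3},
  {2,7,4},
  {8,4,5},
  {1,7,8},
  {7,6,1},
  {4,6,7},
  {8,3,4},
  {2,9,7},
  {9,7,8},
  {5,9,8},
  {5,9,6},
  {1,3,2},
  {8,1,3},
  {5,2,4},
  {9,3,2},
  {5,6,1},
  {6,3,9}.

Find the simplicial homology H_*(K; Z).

H_0 = Z,  H_1 = Z^2,  H_2 = Z.

K has 9 vertices, 27 edges, 18 triangles.
rank ∂_0 = 0, rank ∂_1 = 8 ⇒ b_0 = 9 − 0 − 8 = 1; all invariant factors of ∂_1 are 1 so no torsion. So H_0 = Z.
rank ∂_1 = 8, rank ∂_2 = 17 ⇒ b_1 = 27 − 8 − 17 = 2; all invariant factors of ∂_2 are 1 so no torsion. So H_1 = Z^2.
rank ∂_2 = 17, rank ∂_3 = 0 ⇒ b_2 = 18 − 17 − 0 = 1. So H_2 = Z.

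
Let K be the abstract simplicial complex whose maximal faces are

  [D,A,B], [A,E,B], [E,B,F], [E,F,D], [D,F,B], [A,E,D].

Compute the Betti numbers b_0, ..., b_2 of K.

We work with the vertex ordering A < B < D < E < F. The simplices of K, each written with vertices in increasing order, are:

  0-simplices (5): A, B, D, E, F
  1-simplices (9): AB, AD, AE, BD, BE, BF, DE, DF, EF
  2-simplices (6): ABD, ABE, ADE, BDF, BEF, DEF

Hence C_0 ≅ Z^5, C_1 ≅ Z^9, C_2 ≅ Z^6.

Boundary ∂_1: C_1 → C_0 sends each edge [p,q] (with p < q) to q − p.
The resulting 5×9 matrix has rank 4, and its Smith normal form has invariant factors (1,1,1,1).

Boundary ∂_2: C_2 → C_1 acts by ∂[p,q,r] = [q,r] − [p,r] + [p,q]. For instance
  ∂BDF = DF − BF + BD,
  ∂BEF = EF − BF + BE.
As a 9×6 matrix over Z this has rank 5, with invariant factors (1,1,1,1,1).

Computing H_k = (kernel of ∂_k) / (image of ∂_{k+1}):

  H_0: rank C_0 − rank ∂_1 = 5 − 4 = 1, and the invariant factors of ∂_1 are all 1, so H_0 = Z.
  H_1: rank ker ∂_1 − rank ∂_2 = (9 − 4) − 5 = 0, and the invariant factors of ∂_2 are all 1, so H_1 = 0.
  H_2: rank ker ∂_2 − rank ∂_3 = (6 − 5) − 0 = 1, and there is no ∂_3, so H_2 = Z.

Hence the Betti numbers are b_0 = 1, b_1 = 0, b_2 = 1.

b_0 = 1, b_1 = 0, b_2 = 1.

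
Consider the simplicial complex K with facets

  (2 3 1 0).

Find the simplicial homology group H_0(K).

We work with the vertex ordering 0 < 1 < 2 < 3. The simplices of K, each written with vertices in increasing order, are:

  0-simplices (4): [0], [1], [2], [3]
  1-simplices (6): [0,1], [0,2], [0,3], [1,2], [1,3], [2,3]
  2-simplices (4): [0,1,2], [0,1,3], [0,2,3], [1,2,3]
  3-simplices (1): [0,1,2,3]

giving chain groups C_0 ≅ Z^4, C_1 ≅ Z^6, C_2 ≅ Z^4, C_3 ≅ Z^1.

The boundary map ∂_1: C_1 → C_0 is given by ∂[p,q] = [q] − [p]. For instance
  ∂[0,2] = [2] − [0].
This gives a 4×6 integer matrix of rank 3; reducing to Smith normal form yields diagonal entries (1,1,1).

The boundary map ∂_2: C_2 → C_1 acts by ∂[p,q,r] = [q,r] − [p,r] + [p,q]. For instance
  ∂[0,1,2] = [1,2] − [0,2] + [0,1],
  ∂[0,1,3] = [1,3] − [0,3] + [0,1].
As a 6×4 matrix over Z this has rank 3, with invariant factors (1,1,1).

∂_3: C_3 → C_2 sends each 3-simplex σ to the alternating sum Σ_i (−1)^i (σ with its i-th vertex removed). For instance
  ∂[0,1,2,3] = [1,2,3] − [0,2,3] + [0,1,3] − [0,1,2].
The 4×1 boundary matrix has rank 1 and Smith normal form diag(1).

Reading off H_k = ker ∂_k / im ∂_{k+1}:

  H_0: rank C_0 − rank ∂_1 = 4 − 3 = 1, and the invariant factors of ∂_1 are all 1, so H_0 ≅ Z.

H_0 ≅ Z.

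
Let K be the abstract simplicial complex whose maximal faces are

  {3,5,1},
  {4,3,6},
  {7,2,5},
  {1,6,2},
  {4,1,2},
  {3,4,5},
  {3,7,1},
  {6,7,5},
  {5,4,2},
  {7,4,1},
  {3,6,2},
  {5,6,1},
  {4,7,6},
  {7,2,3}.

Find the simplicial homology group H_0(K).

H_0 = Z.

Fix the vertex order 1 < 2 < 3 < 4 < 5 < 6 < 7 and write every simplex with vertices in increasing order. Then dim K = 2 and the simplices of K are:

  0-simplices (7): [1], [2], [3], [4], [5], [6], [7]
  1-simplices (21): [1,2], [1,3], [1,4], [1,5], [1,6], [1,7], [2,3], [2,4], [2,5], [2,6], [2,7], [3,4], [3,5], [3,6], [3,7], [4,5], [4,6], [4,7], [5,6], [5,7], [6,7]
  2-simplices (14): [1,2,4], [1,2,6], [1,3,5], [1,3,7], [1,4,7], [1,5,6], [2,3,6], [2,3,7], [2,4,5], [2,5,7], [3,4,5], [3,4,6], [4,6,7], [5,6,7]

Hence C_0 ≅ Z^7, C_1 ≅ Z^21, C_2 ≅ Z^14.

Boundary ∂_1: C_1 → C_0 maps an edge to its endpoints' difference, ∂[p,q] = q − p.
The 7×21 boundary matrix has rank 6 and Smith normal form diag(1,1,1,1,1,1).

Boundary ∂_2: C_2 → C_1 acts by ∂[p,q,r] = [q,r] − [p,r] + [p,q]. For instance
  ∂[2,4,5] = [4,5] − [2,5] + [2,4],
  ∂[2,5,7] = [5,7] − [2,7] + [2,5].
The 21×14 boundary matrix has rank 13 and Smith normal form diag(1,1,1,1,1,1,1,1,1,1,1,1,1).

From H_k ≅ ker(∂_k) / im(∂_{k+1}) we obtain:

  H_0: rank C_0 − rank ∂_1 = 7 − 6 = 1, and the invariant factors of ∂_1 are all 1, so H_0 = Z.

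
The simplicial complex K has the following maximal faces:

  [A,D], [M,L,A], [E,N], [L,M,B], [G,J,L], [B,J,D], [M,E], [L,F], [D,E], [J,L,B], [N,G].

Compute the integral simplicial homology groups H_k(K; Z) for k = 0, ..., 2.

K has 10 vertices, 17 edges, 5 triangles.
rank ∂_0 = 0, rank ∂_1 = 9 ⇒ b_0 = 10 − 0 − 9 = 1; all invariant factors of ∂_1 are 1 so no torsion. So H_0 ≅ Z.
rank ∂_1 = 9, rank ∂_2 = 5 ⇒ b_1 = 17 − 9 − 5 = 3; all invariant factors of ∂_2 are 1 so no torsion. So H_1 ≅ Z^3.
rank ∂_2 = 5, rank ∂_3 = 0 ⇒ b_2 = 5 − 5 − 0 = 0. So H_2 ≅ 0.

H_0 = Z,  H_1 = Z^3,  H_2 = 0.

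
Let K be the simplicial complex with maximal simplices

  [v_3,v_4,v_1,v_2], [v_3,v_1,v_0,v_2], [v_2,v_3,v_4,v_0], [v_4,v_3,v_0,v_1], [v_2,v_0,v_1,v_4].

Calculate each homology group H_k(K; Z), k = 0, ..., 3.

Order the vertices as v_0 < v_1 < v_2 < v_3 < v_4. Listing each simplex with vertices in this order, K has dimension 3 with simplices:

  0-simplices (5): [v_0], [v_1], [v_2], [v_3], [v_4]
  1-simplices (10): [v_0,v_1], [v_0,v_2], [v_0,v_3], [v_0,v_4], [v_1,v_2], [v_1,v_3], [v_1,v_4], [v_2,v_3], [v_2,v_4], [v_3,v_4]
  2-simplices (10): [v_0,v_1,v_2], [v_0,v_1,v_3], [v_0,v_1,v_4], [v_0,v_2,v_3], [v_0,v_2,v_4], [v_0,v_3,v_4], [v_1,v_2,v_3], [v_1,v_2,v_4], [v_1,v_3,v_4], [v_2,v_3,v_4]
  3-simplices (5): [v_0,v_1,v_2,v_3], [v_0,v_1,v_2,v_4], [v_0,v_1,v_3,v_4], [v_0,v_2,v_3,v_4], [v_1,v_2,v_3,v_4]

Hence C_0 ≅ Z^5, C_1 ≅ Z^10, C_2 ≅ Z^10, C_3 ≅ Z^5.

Boundary ∂_1: C_1 → C_0 maps an edge to its endpoints' difference, ∂[p,q] = q − p. For instance
  ∂[v_3,v_4] = [v_4] − [v_3].
This gives a 5×10 integer matrix of rank 4; reducing to Smith normal form yields diagonal entries (1,1,1,1).

The boundary map ∂_2: C_2 → C_1 sends each 2-simplex [p,q,r] to [q,r] − [p,r] + [p,q]. For instance
  ∂[v_0,v_2,v_4] = [v_2,v_4] − [v_0,v_4] + [v_0,v_2],
  ∂[v_0,v_1,v_3] = [v_1,v_3] − [v_0,v_3] + [v_0,v_1].
This gives a 10×10 integer matrix of rank 6; reducing to Smith normal form yields diagonal entries (1,1,1,1,1,1).

Boundary ∂_3: C_3 → C_2 sends each 3-simplex σ to the alternating sum Σ_i (−1)^i (σ with its i-th vertex removed). For instance
  ∂[v_0,v_1,v_2,v_4] = [v_1,v_2,v_4] − [v_0,v_2,v_4] + [v_0,v_1,v_4] − [v_0,v_1,v_2],
  ∂[v_0,v_2,v_3,v_4] = [v_2,v_3,v_4] − [v_0,v_3,v_4] + [v_0,v_2,v_4] − [v_0,v_2,v_3].
The resulting 10×5 matrix has rank 4, and its Smith normal form has invariant factors (1,1,1,1).

Computing H_k = (kernel of ∂_k) / (image of ∂_{k+1}):

  H_0: rank C_0 − rank ∂_1 = 5 − 4 = 1, and the invariant factors of ∂_1 are all 1, so H_0 ≅ Z.
  H_1: rank ker ∂_1 − rank ∂_2 = (10 − 4) − 6 = 0, and the invariant factors of ∂_2 are all 1, so H_1 ≅ 0.
  H_2: rank ker ∂_2 − rank ∂_3 = (10 − 6) − 4 = 0, and the invariant factors of ∂_3 are all 1, so H_2 ≅ 0.
  H_3: rank ker ∂_3 − rank ∂_4 = (5 − 4) − 0 = 1, and there is no ∂_4, so H_3 ≅ Z.

H_0 ≅ Z,  H_1 = 0,  H_2 = 0,  H_3 ≅ Z.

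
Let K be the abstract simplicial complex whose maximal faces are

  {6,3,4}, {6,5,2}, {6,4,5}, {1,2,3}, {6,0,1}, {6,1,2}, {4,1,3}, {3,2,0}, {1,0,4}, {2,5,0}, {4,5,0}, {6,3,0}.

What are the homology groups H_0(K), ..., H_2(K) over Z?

Take the total order 0 < 1 < 2 < 3 < 4 < 5 < 6 on the vertex set. Then K (dimension 2) consists of the simplices:

  0-simplices (7): [0], [1], [2], [3], [4], [5], [6]
  1-simplices (18): [0,1], [0,2], [0,3], [0,4], [0,5], [0,6], [1,2], [1,3], [1,4], [1,6], [2,3], [2,5], [2,6], [3,4], [3,6], [4,5], [4,6], [5,6]
  2-simplices (12): [0,1,4], [0,1,6], [0,2,3], [0,2,5], [0,3,6], [0,4,5], [1,2,3], [1,2,6], [1,3,4], [2,5,6], [3,4,6], [4,5,6]

so the chain groups are C_0 ≅ Z^7, C_1 ≅ Z^18, C_2 ≅ Z^12.

The boundary map ∂_1: C_1 → C_0 maps an edge to its endpoints' difference, ∂[p,q] = q − p.
As a 7×18 matrix over Z this has rank 6, with invariant factors (1,1,1,1,1,1).

Boundary ∂_2: C_2 → C_1 sends each 2-simplex [p,q,r] to [q,r] − [p,r] + [p,q]. For instance
  ∂[0,2,3] = [2,3] − [0,3] + [0,2],
  ∂[0,1,4] = [1,4] − [0,4] + [0,1].
As a 18×12 matrix over Z this has rank 12, with invariant factors (1,1,1,1,1,1,1,1,1,1,1,2).

Now H_k = ker ∂_k / im ∂_{k+1}, so:

  H_0: rank C_0 − rank ∂_1 = 7 − 6 = 1, and the invariant factors of ∂_1 are all 1, so H_0 ≅ Z.
  H_1: rank ker ∂_1 − rank ∂_2 = (18 − 6) − 12 = 0, and ∂_2 has invariant factor 2 > 1, so H_1 ≅ Z/2.
  H_2: rank ker ∂_2 − rank ∂_3 = (12 − 12) − 0 = 0, and there is no ∂_3, so H_2 ≅ 0.

As a check, the Euler characteristic is 7 − 18 + 12 = 1, which agrees with 1 − 0 + 0 = 1.

H_0 = Z,  H_1 = Z/2,  H_2 = 0.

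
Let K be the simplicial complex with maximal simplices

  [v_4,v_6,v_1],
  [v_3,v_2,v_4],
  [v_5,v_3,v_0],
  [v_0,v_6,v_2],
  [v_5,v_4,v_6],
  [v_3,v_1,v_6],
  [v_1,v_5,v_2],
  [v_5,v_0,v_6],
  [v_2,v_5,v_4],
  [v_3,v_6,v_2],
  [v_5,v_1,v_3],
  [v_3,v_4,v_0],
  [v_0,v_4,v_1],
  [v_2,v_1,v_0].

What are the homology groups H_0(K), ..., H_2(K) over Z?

H_0 ≅ Z,  H_1 ≅ Z^2,  H_2 ≅ Z.

Order the vertices as v_0 < v_1 < v_2 < v_3 < v_4 < v_5 < v_6. Listing each simplex with vertices in this order, K has dimension 2 with simplices:

  0-simplices (7): [v_0], [v_1], [v_2], [v_3], [v_4], [v_5], [v_6]
  1-simplices (21): (21 of them)
  2-simplices (14): (14 of them)

Hence C_0 ≅ Z^7, C_1 ≅ Z^21, C_2 ≅ Z^14.

The boundary map ∂_1: C_1 → C_0 sends each edge [p,q] (with p < q) to q − p.
As a 7×21 matrix over Z this has rank 6, with invariant factors (1,1,1,1,1,1).

∂_2: C_2 → C_1 maps a triangle to the signed sum of its edges. For instance
  ∂[v_1,v_4,v_6] = [v_4,v_6] − [v_1,v_6] + [v_1,v_4],
  ∂[v_2,v_4,v_5] = [v_4,v_5] − [v_2,v_5] + [v_2,v_4].
As a 21×14 matrix over Z this has rank 13, with invariant factors (1,1,1,1,1,1,1,1,1,1,1,1,1).

From H_k ≅ ker(∂_k) / im(∂_{k+1}) we obtain:

  H_0: rank C_0 − rank ∂_1 = 7 − 6 = 1, and the invariant factors of ∂_1 are all 1, so H_0 = Z.
  H_1: rank ker ∂_1 − rank ∂_2 = (21 − 6) − 13 = 2, and the invariant factors of ∂_2 are all 1, so H_1 = Z^2.
  H_2: rank ker ∂_2 − rank ∂_3 = (14 − 13) − 0 = 1, and there is no ∂_3, so H_2 = Z.

As a check, the Euler characteristic is 7 − 21 + 14 = 0, which agrees with 1 − 2 + 1 = 0.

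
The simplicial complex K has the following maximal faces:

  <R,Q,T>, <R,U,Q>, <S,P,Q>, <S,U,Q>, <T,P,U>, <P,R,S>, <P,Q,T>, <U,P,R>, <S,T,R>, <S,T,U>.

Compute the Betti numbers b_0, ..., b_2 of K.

We work with the vertex ordering P < Q < R < S < T < U. The simplices of K, each written with vertices in increasing order, are:

  0-simplices (6): P, Q, R, S, T, U
  1-simplices (15): PQ, PR, PS, PT, PU, QR, QS, QT, QU, RS, RT, RU, ST, SU, TU
  2-simplices (10): PQS, PQT, PRS, PRU, PTU, QRT, QRU, QSU, RST, STU

Hence C_0 ≅ Z^6, C_1 ≅ Z^15, C_2 ≅ Z^10.

The boundary map ∂_1: C_1 → C_0 maps an edge to its endpoints' difference, ∂[p,q] = q − p. For instance
  ∂RT = T − R.
The resulting 6×15 matrix has rank 5, and its Smith normal form has invariant factors (1,1,1,1,1).

∂_2: C_2 → C_1 sends each 2-simplex [p,q,r] to [q,r] − [p,r] + [p,q]. For instance
  ∂QRU = RU − QU + QR,
  ∂QSU = SU − QU + QS.
This gives a 15×10 integer matrix of rank 10; reducing to Smith normal form yields diagonal entries (1,1,1,1,1,1,1,1,1,2).

Reading off H_k = ker ∂_k / im ∂_{k+1}:

  H_0: rank C_0 − rank ∂_1 = 6 − 5 = 1, and the invariant factors of ∂_1 are all 1, so H_0 = Z.
  H_1: rank ker ∂_1 − rank ∂_2 = (15 − 5) − 10 = 0, and ∂_2 has invariant factor 2 > 1, so H_1 = Z/2Z.
  H_2: rank ker ∂_2 − rank ∂_3 = (10 − 10) − 0 = 0, and there is no ∂_3, so H_2 = 0.

Hence the Betti numbers are b_0 = 1, b_1 = 0, b_2 = 0.

b_0 = 1, b_1 = 0, b_2 = 0.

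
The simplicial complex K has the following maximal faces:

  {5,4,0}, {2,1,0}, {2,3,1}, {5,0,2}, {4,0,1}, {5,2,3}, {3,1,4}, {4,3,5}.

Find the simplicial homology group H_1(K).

Take the total order 0 < 1 < 2 < 3 < 4 < 5 on the vertex set. Then K (dimension 2) consists of the simplices:

  0-simplices (6): [0], [1], [2], [3], [4], [5]
  1-simplices (12): [0,1], [0,2], [0,4], [0,5], [1,2], [1,3], [1,4], [2,3], [2,5], [3,4], [3,5], [4,5]
  2-simplices (8): [0,1,2], [0,1,4], [0,2,5], [0,4,5], [1,2,3], [1,3,4], [2,3,5], [3,4,5]

giving chain groups C_0 ≅ Z^6, C_1 ≅ Z^12, C_2 ≅ Z^8.

Boundary ∂_1: C_1 → C_0 sends each edge [p,q] (with p < q) to q − p. For instance
  ∂[0,4] = [4] − [0].
The resulting 6×12 matrix has rank 5, and its Smith normal form has invariant factors (1,1,1,1,1).

The boundary map ∂_2: C_2 → C_1 sends each 2-simplex [p,q,r] to [q,r] − [p,r] + [p,q]. For instance
  ∂[3,4,5] = [4,5] − [3,5] + [3,4],
  ∂[2,3,5] = [3,5] − [2,5] + [2,3].
The 12×8 boundary matrix has rank 7 and Smith normal form diag(1,1,1,1,1,1,1).

Computing H_k = (kernel of ∂_k) / (image of ∂_{k+1}):

  H_1: rank ker ∂_1 − rank ∂_2 = (12 − 5) − 7 = 0, and the invariant factors of ∂_2 are all 1, so H_1 = 0.

(K is a triangulation of the 2-sphere S^2.)

H_1 = 0.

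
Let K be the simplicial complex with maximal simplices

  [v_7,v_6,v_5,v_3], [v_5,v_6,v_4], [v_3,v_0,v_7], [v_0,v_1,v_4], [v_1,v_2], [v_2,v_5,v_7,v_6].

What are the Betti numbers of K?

Order the vertices as v_0 < v_1 < v_2 < v_3 < v_4 < v_5 < v_6 < v_7. Listing each simplex with vertices in this order, K has dimension 3 with simplices:

  0-simplices (8): [v_0], [v_1], [v_2], [v_3], [v_4], [v_5], [v_6], [v_7]
  1-simplices (17): (17 of them)
  2-simplices (10): [v_0,v_1,v_4], [v_0,v_3,v_7], [v_2,v_5,v_6], [v_2,v_5,v_7], [v_2,v_6,v_7], [v_3,v_5,v_6], [v_3,v_5,v_7], [v_3,v_6,v_7], [v_4,v_5,v_6], [v_5,v_6,v_7]
  3-simplices (2): [v_2,v_5,v_6,v_7], [v_3,v_5,v_6,v_7]

Hence C_0 ≅ Z^8, C_1 ≅ Z^17, C_2 ≅ Z^10, C_3 ≅ Z^2.

The boundary map ∂_1: C_1 → C_0 sends each edge [p,q] (with p < q) to q − p.
As a 8×17 matrix over Z this has rank 7, with invariant factors (1,1,1,1,1,1,1).

Boundary ∂_2: C_2 → C_1 sends each 2-simplex [p,q,r] to [q,r] − [p,r] + [p,q]. For instance
  ∂[v_0,v_1,v_4] = [v_1,v_4] − [v_0,v_4] + [v_0,v_1],
  ∂[v_3,v_6,v_7] = [v_6,v_7] − [v_3,v_7] + [v_3,v_6].
This gives a 17×10 integer matrix of rank 8; reducing to Smith normal form yields diagonal entries (1,1,1,1,1,1,1,1).

The boundary map ∂_3: C_3 → C_2 sends each 3-simplex σ to the alternating sum Σ_i (−1)^i (σ with its i-th vertex removed). For instance
  ∂[v_2,v_5,v_6,v_7] = [v_5,v_6,v_7] − [v_2,v_6,v_7] + [v_2,v_5,v_7] − [v_2,v_5,v_6],
  ∂[v_3,v_5,v_6,v_7] = [v_5,v_6,v_7] − [v_3,v_6,v_7] + [v_3,v_5,v_7] − [v_3,v_5,v_6].
The resulting 10×2 matrix has rank 2, and its Smith normal form has invariant factors (1,1).

Computing H_k = (kernel of ∂_k) / (image of ∂_{k+1}):

  H_0: rank C_0 − rank ∂_1 = 8 − 7 = 1, and the invariant factors of ∂_1 are all 1, so H_0 ≅ Z.
  H_1: rank ker ∂_1 − rank ∂_2 = (17 − 7) − 8 = 2, and the invariant factors of ∂_2 are all 1, so H_1 ≅ Z^2.
  H_2: rank ker ∂_2 − rank ∂_3 = (10 − 8) − 2 = 0, and the invariant factors of ∂_3 are all 1, so H_2 ≅ 0.
  H_3: rank ker ∂_3 − rank ∂_4 = (2 − 2) − 0 = 0, and there is no ∂_4, so H_3 ≅ 0.

As a check, the Euler characteristic is 8 − 17 + 10 − 2 = -1, which agrees with 1 − 2 + 0 − 0 = -1.

Hence the Betti numbers are b_0 = 1, b_1 = 2, b_2 = 0, b_3 = 0.

b_0 = 1, b_1 = 2, b_2 = 0, b_3 = 0.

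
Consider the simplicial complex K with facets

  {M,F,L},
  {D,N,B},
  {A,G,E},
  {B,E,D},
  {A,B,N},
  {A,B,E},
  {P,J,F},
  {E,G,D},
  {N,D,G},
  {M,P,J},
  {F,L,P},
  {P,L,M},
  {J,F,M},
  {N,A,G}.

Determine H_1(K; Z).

H_1 ≅ 0.

Fix the vertex order A < B < D < E < F < G < J < L < M < N < P and write every simplex with vertices in increasing order. Then dim K = 2 and the simplices of K are:

  0-simplices (11): A, B, D, E, F, G, J, L, M, N, P
  1-simplices (21): AB, AE, AG, AN, BD, BE, BN, DE, DG, DN, EG, FJ, FL, FM, FP, GN, JM, JP, LM, LP, MP
  2-simplices (14): ABE, ABN, AEG, AGN, BDE, BDN, DEG, DGN, FJM, FJP, FLM, FLP, JMP, LMP

giving chain groups C_0 ≅ Z^11, C_1 ≅ Z^21, C_2 ≅ Z^14.

The boundary map ∂_1: C_1 → C_0 maps an edge to its endpoints' difference, ∂[p,q] = q − p.
As a 11×21 matrix over Z this has rank 9, with invariant factors (1,1,1,1,1,1,1,1,1).

Boundary ∂_2: C_2 → C_1 sends each 2-simplex [p,q,r] to [q,r] − [p,r] + [p,q]. For instance
  ∂ABE = BE − AE + AB,
  ∂FLP = LP − FP + FL.
The 21×14 boundary matrix has rank 12 and Smith normal form diag(1,1,1,1,1,1,1,1,1,1,1,1).

Computing H_k = (kernel of ∂_k) / (image of ∂_{k+1}):

  H_1: rank ker ∂_1 − rank ∂_2 = (21 − 9) − 12 = 0, and the invariant factors of ∂_2 are all 1, so H_1 = 0.

(K is a triangulation of the disjoint union of the 2-sphere S^2 and the 2-sphere S^2.)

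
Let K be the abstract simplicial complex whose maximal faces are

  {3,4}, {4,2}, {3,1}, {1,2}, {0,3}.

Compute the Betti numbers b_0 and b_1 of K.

K has 5 vertices, 5 edges.
rank ∂_0 = 0, rank ∂_1 = 4 ⇒ b_0 = 5 − 0 − 4 = 1; all invariant factors of ∂_1 are 1 so no torsion. So H_0 = Z.
rank ∂_1 = 4, rank ∂_2 = 0 ⇒ b_1 = 5 − 4 − 0 = 1. So H_1 = Z.

b_0 = 1, b_1 = 1.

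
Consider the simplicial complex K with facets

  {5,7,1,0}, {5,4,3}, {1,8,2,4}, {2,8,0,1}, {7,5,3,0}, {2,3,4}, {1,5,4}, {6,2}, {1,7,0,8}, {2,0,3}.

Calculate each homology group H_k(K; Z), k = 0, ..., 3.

H_0 = Z,  H_1 = 0,  H_2 = Z,  H_3 = 0.

Order the vertices as 0 < 1 < 2 < 3 < 4 < 5 < 6 < 7 < 8. Listing each simplex with vertices in this order, K has dimension 3 with simplices:

  0-simplices (9): [0], [1], [2], [3], [4], [5], [6], [7], [8]
  1-simplices (22): [0,1], [0,2], [0,3], [0,5], [0,7], [0,8], [1,2], [1,4], [1,5], [1,7], [1,8], [2,3], [2,4], [2,6], [2,8], [3,4], [3,5], [3,7], [4,5], [4,8], [5,7], [7,8]
  2-simplices (20): (20 of them)
  3-simplices (5): [0,1,2,8], [0,1,5,7], [0,1,7,8], [0,3,5,7], [1,2,4,8]

Hence C_0 ≅ Z^9, C_1 ≅ Z^22, C_2 ≅ Z^20, C_3 ≅ Z^5.

The boundary map ∂_1: C_1 → C_0 is given by ∂[p,q] = [q] − [p]. For instance
  ∂[1,7] = [7] − [1].
This gives a 9×22 integer matrix of rank 8; reducing to Smith normal form yields diagonal entries (1,1,1,1,1,1,1,1).

∂_2: C_2 → C_1 acts by ∂[p,q,r] = [q,r] − [p,r] + [p,q]. For instance
  ∂[0,1,2] = [1,2] − [0,2] + [0,1],
  ∂[0,1,8] = [1,8] − [0,8] + [0,1].
The resulting 22×20 matrix has rank 14, and its Smith normal form has invariant factors (1,1,1,1,1,1,1,1,1,1,1,1,1,1).

The boundary map ∂_3: C_3 → C_2 sends each 3-simplex σ to the alternating sum Σ_i (−1)^i (σ with its i-th vertex removed). For instance
  ∂[1,2,4,8] = [2,4,8] − [1,4,8] + [1,2,8] − [1,2,4],
  ∂[0,1,5,7] = [1,5,7] − [0,5,7] + [0,1,7] − [0,1,5].
The resulting 20×5 matrix has rank 5, and its Smith normal form has invariant factors (1,1,1,1,1).

Now H_k = ker ∂_k / im ∂_{k+1}, so:

  H_0: rank C_0 − rank ∂_1 = 9 − 8 = 1, and the invariant factors of ∂_1 are all 1, so H_0 = Z.
  H_1: rank ker ∂_1 − rank ∂_2 = (22 − 8) − 14 = 0, and the invariant factors of ∂_2 are all 1, so H_1 = 0.
  H_2: rank ker ∂_2 − rank ∂_3 = (20 − 14) − 5 = 1, and the invariant factors of ∂_3 are all 1, so H_2 = Z.
  H_3: rank ker ∂_3 − rank ∂_4 = (5 − 5) − 0 = 0, and there is no ∂_4, so H_3 = 0.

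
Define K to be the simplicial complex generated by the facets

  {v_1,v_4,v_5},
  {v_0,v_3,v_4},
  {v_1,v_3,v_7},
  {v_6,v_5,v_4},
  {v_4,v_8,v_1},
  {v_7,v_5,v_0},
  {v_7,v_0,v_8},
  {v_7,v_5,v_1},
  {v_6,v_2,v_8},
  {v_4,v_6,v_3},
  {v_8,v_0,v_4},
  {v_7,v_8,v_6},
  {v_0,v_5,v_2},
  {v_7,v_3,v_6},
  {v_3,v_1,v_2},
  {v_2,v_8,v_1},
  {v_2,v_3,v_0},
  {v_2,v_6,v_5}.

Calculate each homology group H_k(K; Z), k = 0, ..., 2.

H_0 = Z,  H_1 = Z^2,  H_2 = Z.

Fix the vertex order v_0 < v_1 < v_2 < v_3 < v_4 < v_5 < v_6 < v_7 < v_8 and write every simplex with vertices in increasing order. Then dim K = 2 and the simplices of K are:

  0-simplices (9): [v_0], [v_1], [v_2], [v_3], [v_4], [v_5], [v_6], [v_7], [v_8]
  1-simplices (27): (27 of them)
  2-simplices (18): (18 of them)

so the chain groups are C_0 ≅ Z^9, C_1 ≅ Z^27, C_2 ≅ Z^18.

∂_1: C_1 → C_0 sends each edge [p,q] (with p < q) to q − p.
The 9×27 boundary matrix has rank 8 and Smith normal form diag(1,1,1,1,1,1,1,1).

The boundary map ∂_2: C_2 → C_1 sends each 2-simplex [p,q,r] to [q,r] − [p,r] + [p,q]. For instance
  ∂[v_0,v_2,v_5] = [v_2,v_5] − [v_0,v_5] + [v_0,v_2],
  ∂[v_3,v_6,v_7] = [v_6,v_7] − [v_3,v_7] + [v_3,v_6].
The resulting 27×18 matrix has rank 17, and its Smith normal form has invariant factors (1,1,1,1,1,1,1,1,1,1,1,1,1,1,1,1,1).

Now H_k = ker ∂_k / im ∂_{k+1}, so:

  H_0: rank C_0 − rank ∂_1 = 9 − 8 = 1, and the invariant factors of ∂_1 are all 1, so H_0 ≅ Z.
  H_1: rank ker ∂_1 − rank ∂_2 = (27 − 8) − 17 = 2, and the invariant factors of ∂_2 are all 1, so H_1 ≅ Z^2.
  H_2: rank ker ∂_2 − rank ∂_3 = (18 − 17) − 0 = 1, and there is no ∂_3, so H_2 ≅ Z.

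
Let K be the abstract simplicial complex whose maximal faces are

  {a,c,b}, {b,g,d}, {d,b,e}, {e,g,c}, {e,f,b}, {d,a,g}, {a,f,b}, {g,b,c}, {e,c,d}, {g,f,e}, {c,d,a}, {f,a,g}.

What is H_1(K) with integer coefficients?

Take the total order a < b < c < d < e < f < g on the vertex set. Then K (dimension 2) consists of the simplices:

  0-simplices (7): a, b, c, d, e, f, g
  1-simplices (18): ab, ac, ad, af, ag, bc, bd, be, bf, bg, cd, ce, cg, de, dg, ef, eg, fg
  2-simplices (12): abc, abf, acd, adg, afg, bcg, bde, bdg, bef, cde, ceg, efg

giving chain groups C_0 ≅ Z^7, C_1 ≅ Z^18, C_2 ≅ Z^12.

Boundary ∂_1: C_1 → C_0 maps an edge to its endpoints' difference, ∂[p,q] = q − p. For instance
  ∂ab = b − a.
This gives a 7×18 integer matrix of rank 6; reducing to Smith normal form yields diagonal entries (1,1,1,1,1,1).

Boundary ∂_2: C_2 → C_1 maps a triangle to the signed sum of its edges. For instance
  ∂adg = dg − ag + ad,
  ∂acd = cd − ad + ac.
The resulting 18×12 matrix has rank 12, and its Smith normal form has invariant factors (1,1,1,1,1,1,1,1,1,1,1,2).

Computing H_k = (kernel of ∂_k) / (image of ∂_{k+1}):

  H_1: rank ker ∂_1 − rank ∂_2 = (18 − 6) − 12 = 0, and ∂_2 has invariant factor 2 > 1, so H_1 ≅ Z/2.

(K is a triangulation of the real projective plane RP^2.)

H_1 ≅ Z/2.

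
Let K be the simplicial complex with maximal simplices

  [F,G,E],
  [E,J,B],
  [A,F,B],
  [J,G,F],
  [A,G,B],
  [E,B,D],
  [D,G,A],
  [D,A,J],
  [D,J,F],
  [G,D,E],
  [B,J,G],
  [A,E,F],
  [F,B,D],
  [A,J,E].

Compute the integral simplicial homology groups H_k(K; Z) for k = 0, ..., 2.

H_0 = Z,  H_1 = Z^2,  H_2 = Z.

Take the total order A < B < D < E < F < G < J on the vertex set. Then K (dimension 2) consists of the simplices:

  0-simplices (7): A, B, D, E, F, G, J
  1-simplices (21): AB, AD, AE, AF, AG, AJ, BD, BE, BF, BG, BJ, DE, DF, DG, DJ, EF, EG, EJ, FG, FJ, GJ
  2-simplices (14): ABF, ABG, ADG, ADJ, AEF, AEJ, BDE, BDF, BEJ, BGJ, DEG, DFJ, EFG, FGJ

giving chain groups C_0 ≅ Z^7, C_1 ≅ Z^21, C_2 ≅ Z^14.

∂_1: C_1 → C_0 is given by ∂[p,q] = [q] − [p]. For instance
  ∂AB = B − A.
This gives a 7×21 integer matrix of rank 6; reducing to Smith normal form yields diagonal entries (1,1,1,1,1,1).

∂_2: C_2 → C_1 maps a triangle to the signed sum of its edges. For instance
  ∂FGJ = GJ − FJ + FG,
  ∂AEJ = EJ − AJ + AE.
This gives a 21×14 integer matrix of rank 13; reducing to Smith normal form yields diagonal entries (1,1,1,1,1,1,1,1,1,1,1,1,1).

Reading off H_k = ker ∂_k / im ∂_{k+1}:

  H_0: rank C_0 − rank ∂_1 = 7 − 6 = 1, and the invariant factors of ∂_1 are all 1, so H_0 = Z.
  H_1: rank ker ∂_1 − rank ∂_2 = (21 − 6) − 13 = 2, and the invariant factors of ∂_2 are all 1, so H_1 = Z^2.
  H_2: rank ker ∂_2 − rank ∂_3 = (14 − 13) − 0 = 1, and there is no ∂_3, so H_2 = Z.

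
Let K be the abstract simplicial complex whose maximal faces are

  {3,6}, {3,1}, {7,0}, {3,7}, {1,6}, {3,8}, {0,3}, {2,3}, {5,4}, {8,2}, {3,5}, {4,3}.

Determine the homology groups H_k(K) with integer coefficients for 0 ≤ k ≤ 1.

H_0 = Z,  H_1 = Z^4.

We work with the vertex ordering 0 < 1 < 2 < 3 < 4 < 5 < 6 < 7 < 8. The simplices of K, each written with vertices in increasing order, are:

  0-simplices (9): [0], [1], [2], [3], [4], [5], [6], [7], [8]
  1-simplices (12): [0,3], [0,7], [1,3], [1,6], [2,3], [2,8], [3,4], [3,5], [3,6], [3,7], [3,8], [4,5]

giving chain groups C_0 ≅ Z^9, C_1 ≅ Z^12.

Boundary ∂_1: C_1 → C_0 is given by ∂[p,q] = [q] − [p].
This gives a 9×12 integer matrix of rank 8; reducing to Smith normal form yields diagonal entries (1,1,1,1,1,1,1,1).

Now H_k = ker ∂_k / im ∂_{k+1}, so:

  H_0: rank C_0 − rank ∂_1 = 9 − 8 = 1, and the invariant factors of ∂_1 are all 1, so H_0 ≅ Z.
  H_1: rank ker ∂_1 − rank ∂_2 = (12 − 8) − 0 = 4, and there is no ∂_2, so H_1 ≅ Z^4.

As a check, the Euler characteristic is 9 − 12 = -3, which agrees with 1 − 4 = -3.
(K is a triangulation of a wedge of 4 circles.)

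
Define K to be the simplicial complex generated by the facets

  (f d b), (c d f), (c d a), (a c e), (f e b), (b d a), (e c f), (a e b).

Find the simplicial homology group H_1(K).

H_1 ≅ 0.

Take the total order a < b < c < d < e < f on the vertex set. Then K (dimension 2) consists of the simplices:

  0-simplices (6): a, b, c, d, e, f
  1-simplices (12): ab, ac, ad, ae, bd, be, bf, cd, ce, cf, df, ef
  2-simplices (8): abd, abe, acd, ace, bdf, bef, cdf, cef

so the chain groups are C_0 ≅ Z^6, C_1 ≅ Z^12, C_2 ≅ Z^8.

The boundary map ∂_1: C_1 → C_0 maps an edge to its endpoints' difference, ∂[p,q] = q − p. For instance
  ∂bf = f − b.
The 6×12 boundary matrix has rank 5 and Smith normal form diag(1,1,1,1,1).

Boundary ∂_2: C_2 → C_1 maps a triangle to the signed sum of its edges. For instance
  ∂cef = ef − cf + ce,
  ∂bef = ef − bf + be.
As a 12×8 matrix over Z this has rank 7, with invariant factors (1,1,1,1,1,1,1).

Reading off H_k = ker ∂_k / im ∂_{k+1}:

  H_1: rank ker ∂_1 − rank ∂_2 = (12 − 5) − 7 = 0, and the invariant factors of ∂_2 are all 1, so H_1 = 0.

(K is a triangulation of the 2-sphere S^2.)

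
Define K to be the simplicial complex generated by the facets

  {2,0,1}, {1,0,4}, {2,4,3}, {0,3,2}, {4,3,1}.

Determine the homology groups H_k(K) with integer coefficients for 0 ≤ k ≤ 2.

Take the total order 0 < 1 < 2 < 3 < 4 on the vertex set. Then K (dimension 2) consists of the simplices:

  0-simplices (5): [0], [1], [2], [3], [4]
  1-simplices (10): [0,1], [0,2], [0,3], [0,4], [1,2], [1,3], [1,4], [2,3], [2,4], [3,4]
  2-simplices (5): [0,1,2], [0,1,4], [0,2,3], [1,3,4], [2,3,4]

so the chain groups are C_0 ≅ Z^5, C_1 ≅ Z^10, C_2 ≅ Z^5.

Boundary ∂_1: C_1 → C_0 maps an edge to its endpoints' difference, ∂[p,q] = q − p.
The resulting 5×10 matrix has rank 4, and its Smith normal form has invariant factors (1,1,1,1).

The boundary map ∂_2: C_2 → C_1 maps a triangle to the signed sum of its edges. For instance
  ∂[2,3,4] = [3,4] − [2,4] + [2,3],
  ∂[0,2,3] = [2,3] − [0,3] + [0,2].
As a 10×5 matrix over Z this has rank 5, with invariant factors (1,1,1,1,1).

From H_k ≅ ker(∂_k) / im(∂_{k+1}) we obtain:

  H_0: rank C_0 − rank ∂_1 = 5 − 4 = 1, and the invariant factors of ∂_1 are all 1, so H_0 = Z.
  H_1: rank ker ∂_1 − rank ∂_2 = (10 − 4) − 5 = 1, and the invariant factors of ∂_2 are all 1, so H_1 = Z.
  H_2: rank ker ∂_2 − rank ∂_3 = (5 − 5) − 0 = 0, and there is no ∂_3, so H_2 = 0.

As a check, the Euler characteristic is 5 − 10 + 5 = 0, which agrees with 1 − 1 + 0 = 0.

H_0 = Z,  H_1 = Z,  H_2 = 0.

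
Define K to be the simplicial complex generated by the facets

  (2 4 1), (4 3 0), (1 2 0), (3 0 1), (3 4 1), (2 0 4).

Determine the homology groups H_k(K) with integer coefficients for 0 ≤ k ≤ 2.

H_0 = Z,  H_1 = 0,  H_2 = Z.

We work with the vertex ordering 0 < 1 < 2 < 3 < 4. The simplices of K, each written with vertices in increasing order, are:

  0-simplices (5): [0], [1], [2], [3], [4]
  1-simplices (9): [0,1], [0,2], [0,3], [0,4], [1,2], [1,3], [1,4], [2,4], [3,4]
  2-simplices (6): [0,1,2], [0,1,3], [0,2,4], [0,3,4], [1,2,4], [1,3,4]

so the chain groups are C_0 ≅ Z^5, C_1 ≅ Z^9, C_2 ≅ Z^6.

∂_1: C_1 → C_0 maps an edge to its endpoints' difference, ∂[p,q] = q − p.
The resulting 5×9 matrix has rank 4, and its Smith normal form has invariant factors (1,1,1,1).

Boundary ∂_2: C_2 → C_1 sends each 2-simplex [p,q,r] to [q,r] − [p,r] + [p,q]. For instance
  ∂[0,2,4] = [2,4] − [0,4] + [0,2],
  ∂[1,3,4] = [3,4] − [1,4] + [1,3].
The resulting 9×6 matrix has rank 5, and its Smith normal form has invariant factors (1,1,1,1,1).

Now H_k = ker ∂_k / im ∂_{k+1}, so:

  H_0: rank C_0 − rank ∂_1 = 5 − 4 = 1, and the invariant factors of ∂_1 are all 1, so H_0 ≅ Z.
  H_1: rank ker ∂_1 − rank ∂_2 = (9 − 4) − 5 = 0, and the invariant factors of ∂_2 are all 1, so H_1 ≅ 0.
  H_2: rank ker ∂_2 − rank ∂_3 = (6 − 5) − 0 = 1, and there is no ∂_3, so H_2 ≅ Z.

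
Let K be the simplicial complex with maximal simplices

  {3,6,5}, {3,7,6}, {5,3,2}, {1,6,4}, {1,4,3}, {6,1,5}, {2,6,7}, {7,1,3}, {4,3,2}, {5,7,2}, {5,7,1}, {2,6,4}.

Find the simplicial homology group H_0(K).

K has 7 vertices, 18 edges, 12 triangles.
rank ∂_0 = 0, rank ∂_1 = 6 ⇒ b_0 = 7 − 0 − 6 = 1; all invariant factors of ∂_1 are 1 so no torsion. So H_0 ≅ Z.

H_0 ≅ Z.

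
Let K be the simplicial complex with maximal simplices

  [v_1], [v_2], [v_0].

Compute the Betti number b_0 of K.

K has 3 vertices.
rank ∂_0 = 0, rank ∂_1 = 0 ⇒ b_0 = 3 − 0 − 0 = 3. So H_0 = Z^3.

b_0 = 3.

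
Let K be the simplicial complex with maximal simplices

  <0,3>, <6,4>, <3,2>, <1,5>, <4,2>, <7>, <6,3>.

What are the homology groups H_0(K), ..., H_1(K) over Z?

H_0 = Z^3,  H_1 = Z.

Fix the vertex order 0 < 1 < 2 < 3 < 4 < 5 < 6 < 7 and write every simplex with vertices in increasing order. Then dim K = 1 and the simplices of K are:

  0-simplices (8): [0], [1], [2], [3], [4], [5], [6], [7]
  1-simplices (6): [0,3], [1,5], [2,3], [2,4], [3,6], [4,6]

giving chain groups C_0 ≅ Z^8, C_1 ≅ Z^6.

Boundary ∂_1: C_1 → C_0 is given by ∂[p,q] = [q] − [p].
This gives a 8×6 integer matrix of rank 5; reducing to Smith normal form yields diagonal entries (1,1,1,1,1).

Reading off H_k = ker ∂_k / im ∂_{k+1}:

  H_0: rank C_0 − rank ∂_1 = 8 − 5 = 3, and the invariant factors of ∂_1 are all 1, so H_0 ≅ Z^3.
  H_1: rank ker ∂_1 − rank ∂_2 = (6 − 5) − 0 = 1, and there is no ∂_2, so H_1 ≅ Z.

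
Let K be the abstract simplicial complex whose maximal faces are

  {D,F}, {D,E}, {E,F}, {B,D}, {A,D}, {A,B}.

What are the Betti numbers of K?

b_0 = 1, b_1 = 2.

Fix the vertex order A < B < D < E < F and write every simplex with vertices in increasing order. Then dim K = 1 and the simplices of K are:

  0-simplices (5): A, B, D, E, F
  1-simplices (6): AB, AD, BD, DE, DF, EF

Hence C_0 ≅ Z^5, C_1 ≅ Z^6.

The boundary map ∂_1: C_1 → C_0 is given by ∂[p,q] = [q] − [p]. For instance
  ∂AD = D − A.
This gives a 5×6 integer matrix of rank 4; reducing to Smith normal form yields diagonal entries (1,1,1,1).

Computing H_k = (kernel of ∂_k) / (image of ∂_{k+1}):

  H_0: rank C_0 − rank ∂_1 = 5 − 4 = 1, and the invariant factors of ∂_1 are all 1, so H_0 = Z.
  H_1: rank ker ∂_1 − rank ∂_2 = (6 − 4) − 0 = 2, and there is no ∂_2, so H_1 = Z^2.

As a check, the Euler characteristic is 5 − 6 = -1, which agrees with 1 − 2 = -1.
(K is a triangulation of a wedge of 2 circles.)

Hence the Betti numbers are b_0 = 1, b_1 = 2.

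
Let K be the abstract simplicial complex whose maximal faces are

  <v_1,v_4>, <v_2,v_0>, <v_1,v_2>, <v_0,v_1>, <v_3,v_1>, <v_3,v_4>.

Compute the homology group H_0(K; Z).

H_0 ≅ Z.

Order the vertices as v_0 < v_1 < v_2 < v_3 < v_4. Listing each simplex with vertices in this order, K has dimension 1 with simplices:

  0-simplices (5): [v_0], [v_1], [v_2], [v_3], [v_4]
  1-simplices (6): [v_0,v_1], [v_0,v_2], [v_1,v_2], [v_1,v_3], [v_1,v_4], [v_3,v_4]

giving chain groups C_0 ≅ Z^5, C_1 ≅ Z^6.

Boundary ∂_1: C_1 → C_0 maps an edge to its endpoints' difference, ∂[p,q] = q − p.
As a 5×6 matrix over Z this has rank 4, with invariant factors (1,1,1,1).

Reading off H_k = ker ∂_k / im ∂_{k+1}:

  H_0: rank C_0 − rank ∂_1 = 5 − 4 = 1, and the invariant factors of ∂_1 are all 1, so H_0 ≅ Z.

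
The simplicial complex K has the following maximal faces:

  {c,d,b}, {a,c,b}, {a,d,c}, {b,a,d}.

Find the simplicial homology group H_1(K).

We work with the vertex ordering a < b < c < d. The simplices of K, each written with vertices in increasing order, are:

  0-simplices (4): a, b, c, d
  1-simplices (6): ab, ac, ad, bc, bd, cd
  2-simplices (4): abc, abd, acd, bcd

so the chain groups are C_0 ≅ Z^4, C_1 ≅ Z^6, C_2 ≅ Z^4.

The boundary map ∂_1: C_1 → C_0 sends each edge [p,q] (with p < q) to q − p. For instance
  ∂ac = c − a.
This gives a 4×6 integer matrix of rank 3; reducing to Smith normal form yields diagonal entries (1,1,1).

Boundary ∂_2: C_2 → C_1 maps a triangle to the signed sum of its edges. For instance
  ∂acd = cd − ad + ac,
  ∂bcd = cd − bd + bc.
The resulting 6×4 matrix has rank 3, and its Smith normal form has invariant factors (1,1,1).

Computing H_k = (kernel of ∂_k) / (image of ∂_{k+1}):

  H_1: rank ker ∂_1 − rank ∂_2 = (6 − 3) − 3 = 0, and the invariant factors of ∂_2 are all 1, so H_1 ≅ 0.

H_1 ≅ 0.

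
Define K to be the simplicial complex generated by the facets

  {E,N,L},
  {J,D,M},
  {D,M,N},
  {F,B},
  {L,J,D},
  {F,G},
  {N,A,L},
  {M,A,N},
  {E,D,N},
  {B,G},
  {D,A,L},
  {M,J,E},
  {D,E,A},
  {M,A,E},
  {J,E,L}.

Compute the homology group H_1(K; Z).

K has 10 vertices, 21 edges, 12 triangles.
rank ∂_1 = 8, rank ∂_2 = 12 ⇒ b_1 = 21 − 8 − 12 = 1; ∂_2 has invariant factor(s) [2] giving torsion. So H_1 = Z ⊕ Z/2.

H_1 ≅ Z ⊕ Z/2.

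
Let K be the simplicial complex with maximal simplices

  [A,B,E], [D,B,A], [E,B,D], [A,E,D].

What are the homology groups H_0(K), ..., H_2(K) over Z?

Take the total order A < B < D < E on the vertex set. Then K (dimension 2) consists of the simplices:

  0-simplices (4): A, B, D, E
  1-simplices (6): AB, AD, AE, BD, BE, DE
  2-simplices (4): ABD, ABE, ADE, BDE

so the chain groups are C_0 ≅ Z^4, C_1 ≅ Z^6, C_2 ≅ Z^4.

Boundary ∂_1: C_1 → C_0 maps an edge to its endpoints' difference, ∂[p,q] = q − p. For instance
  ∂AD = D − A.
As a 4×6 matrix over Z this has rank 3, with invariant factors (1,1,1).

∂_2: C_2 → C_1 maps a triangle to the signed sum of its edges. For instance
  ∂ADE = DE − AE + AD,
  ∂BDE = DE − BE + BD.
This gives a 6×4 integer matrix of rank 3; reducing to Smith normal form yields diagonal entries (1,1,1).

Reading off H_k = ker ∂_k / im ∂_{k+1}:

  H_0: rank C_0 − rank ∂_1 = 4 − 3 = 1, and the invariant factors of ∂_1 are all 1, so H_0 = Z.
  H_1: rank ker ∂_1 − rank ∂_2 = (6 − 3) − 3 = 0, and the invariant factors of ∂_2 are all 1, so H_1 = 0.
  H_2: rank ker ∂_2 − rank ∂_3 = (4 − 3) − 0 = 1, and there is no ∂_3, so H_2 = Z.

As a check, the Euler characteristic is 4 − 6 + 4 = 2, which agrees with 1 − 0 + 1 = 2.

H_0 = Z,  H_1 = 0,  H_2 = Z.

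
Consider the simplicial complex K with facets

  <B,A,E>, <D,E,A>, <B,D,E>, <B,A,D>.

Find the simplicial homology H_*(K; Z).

H_0 = Z,  H_1 = 0,  H_2 = Z.

Order the vertices as A < B < D < E. Listing each simplex with vertices in this order, K has dimension 2 with simplices:

  0-simplices (4): A, B, D, E
  1-simplices (6): AB, AD, AE, BD, BE, DE
  2-simplices (4): ABD, ABE, ADE, BDE

so the chain groups are C_0 ≅ Z^4, C_1 ≅ Z^6, C_2 ≅ Z^4.

∂_1: C_1 → C_0 is given by ∂[p,q] = [q] − [p]. For instance
  ∂BD = D − B.
The resulting 4×6 matrix has rank 3, and its Smith normal form has invariant factors (1,1,1).

The boundary map ∂_2: C_2 → C_1 acts by ∂[p,q,r] = [q,r] − [p,r] + [p,q]. For instance
  ∂ABD = BD − AD + AB,
  ∂ABE = BE − AE + AB.
This gives a 6×4 integer matrix of rank 3; reducing to Smith normal form yields diagonal entries (1,1,1).

Reading off H_k = ker ∂_k / im ∂_{k+1}:

  H_0: rank C_0 − rank ∂_1 = 4 − 3 = 1, and the invariant factors of ∂_1 are all 1, so H_0 = Z.
  H_1: rank ker ∂_1 − rank ∂_2 = (6 − 3) − 3 = 0, and the invariant factors of ∂_2 are all 1, so H_1 = 0.
  H_2: rank ker ∂_2 − rank ∂_3 = (4 − 3) − 0 = 1, and there is no ∂_3, so H_2 = Z.

As a check, the Euler characteristic is 4 − 6 + 4 = 2, which agrees with 1 − 0 + 1 = 2.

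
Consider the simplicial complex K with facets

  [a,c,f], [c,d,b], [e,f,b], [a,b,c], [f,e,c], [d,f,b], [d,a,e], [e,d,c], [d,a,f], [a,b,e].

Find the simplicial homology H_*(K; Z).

K has 6 vertices, 15 edges, 10 triangles.
rank ∂_0 = 0, rank ∂_1 = 5 ⇒ b_0 = 6 − 0 − 5 = 1; all invariant factors of ∂_1 are 1 so no torsion. So H_0 = Z.
rank ∂_1 = 5, rank ∂_2 = 10 ⇒ b_1 = 15 − 5 − 10 = 0; ∂_2 has invariant factor(s) [2] giving torsion. So H_1 = Z/2.
rank ∂_2 = 10, rank ∂_3 = 0 ⇒ b_2 = 10 − 10 − 0 = 0. So H_2 = 0.

H_0 ≅ Z,  H_1 ≅ Z/2,  H_2 = 0.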